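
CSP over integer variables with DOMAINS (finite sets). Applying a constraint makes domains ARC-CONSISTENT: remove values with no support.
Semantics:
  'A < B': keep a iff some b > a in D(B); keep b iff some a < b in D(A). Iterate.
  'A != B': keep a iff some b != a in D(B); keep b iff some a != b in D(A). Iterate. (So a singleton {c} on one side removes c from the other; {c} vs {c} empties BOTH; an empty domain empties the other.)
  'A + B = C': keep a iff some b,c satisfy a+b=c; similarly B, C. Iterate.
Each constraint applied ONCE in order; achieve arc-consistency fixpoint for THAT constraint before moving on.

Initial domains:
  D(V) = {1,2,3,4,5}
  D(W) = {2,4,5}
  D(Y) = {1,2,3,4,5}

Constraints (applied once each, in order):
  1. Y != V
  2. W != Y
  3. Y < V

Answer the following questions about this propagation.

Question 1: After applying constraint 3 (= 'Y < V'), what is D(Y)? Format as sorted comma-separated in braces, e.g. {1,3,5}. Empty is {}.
Constraint 1 (Y != V) on D(Y)={1,2,3,4,5} D(V)={1,2,3,4,5}: no change
Constraint 2 (W != Y) on D(W)={2,4,5} D(Y)={1,2,3,4,5}: no change
Constraint 3 (Y < V) on D(Y)={1,2,3,4,5} D(V)={1,2,3,4,5}: Y {1,2,3,4,5}->{1,2,3,4}; V {1,2,3,4,5}->{2,3,4,5}
So after constraint 3: D(Y) = {1,2,3,4}

Answer: {1,2,3,4}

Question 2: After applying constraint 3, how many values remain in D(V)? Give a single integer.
Constraint 1 (Y != V) on D(Y)={1,2,3,4,5} D(V)={1,2,3,4,5}: no change
Constraint 2 (W != Y) on D(W)={2,4,5} D(Y)={1,2,3,4,5}: no change
Constraint 3 (Y < V) on D(Y)={1,2,3,4,5} D(V)={1,2,3,4,5}: Y {1,2,3,4,5}->{1,2,3,4}; V {1,2,3,4,5}->{2,3,4,5}
So after constraint 3: D(V)={2,3,4,5}, size = 4

Answer: 4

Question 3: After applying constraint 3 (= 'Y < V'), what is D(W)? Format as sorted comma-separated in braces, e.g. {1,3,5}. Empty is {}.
Answer: {2,4,5}

Derivation:
Constraint 1 (Y != V) on D(Y)={1,2,3,4,5} D(V)={1,2,3,4,5}: no change
Constraint 2 (W != Y) on D(W)={2,4,5} D(Y)={1,2,3,4,5}: no change
Constraint 3 (Y < V) on D(Y)={1,2,3,4,5} D(V)={1,2,3,4,5}: Y {1,2,3,4,5}->{1,2,3,4}; V {1,2,3,4,5}->{2,3,4,5}
So after constraint 3: D(W) = {2,4,5}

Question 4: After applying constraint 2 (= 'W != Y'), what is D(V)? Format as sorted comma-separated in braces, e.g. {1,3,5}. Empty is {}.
Answer: {1,2,3,4,5}

Derivation:
Constraint 1 (Y != V) on D(Y)={1,2,3,4,5} D(V)={1,2,3,4,5}: no change
Constraint 2 (W != Y) on D(W)={2,4,5} D(Y)={1,2,3,4,5}: no change
So after constraint 2: D(V) = {1,2,3,4,5}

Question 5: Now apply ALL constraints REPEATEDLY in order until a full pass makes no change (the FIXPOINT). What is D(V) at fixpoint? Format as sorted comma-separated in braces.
Answer: {2,3,4,5}

Derivation:
pass 0 (initial): D(V)={1,2,3,4,5}
pass 1: V {1,2,3,4,5}->{2,3,4,5}; Y {1,2,3,4,5}->{1,2,3,4}
pass 2: no change
Fixpoint after 2 passes: D(V) = {2,3,4,5}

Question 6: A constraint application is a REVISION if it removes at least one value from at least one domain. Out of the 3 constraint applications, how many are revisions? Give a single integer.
Constraint 1 (Y != V) on D(Y)={1,2,3,4,5} D(V)={1,2,3,4,5}: no change => not a revision
Constraint 2 (W != Y) on D(W)={2,4,5} D(Y)={1,2,3,4,5}: no change => not a revision
Constraint 3 (Y < V) on D(Y)={1,2,3,4,5} D(V)={1,2,3,4,5}: Y {1,2,3,4,5}->{1,2,3,4}; V {1,2,3,4,5}->{2,3,4,5} => REVISION
Total revisions = 1

Answer: 1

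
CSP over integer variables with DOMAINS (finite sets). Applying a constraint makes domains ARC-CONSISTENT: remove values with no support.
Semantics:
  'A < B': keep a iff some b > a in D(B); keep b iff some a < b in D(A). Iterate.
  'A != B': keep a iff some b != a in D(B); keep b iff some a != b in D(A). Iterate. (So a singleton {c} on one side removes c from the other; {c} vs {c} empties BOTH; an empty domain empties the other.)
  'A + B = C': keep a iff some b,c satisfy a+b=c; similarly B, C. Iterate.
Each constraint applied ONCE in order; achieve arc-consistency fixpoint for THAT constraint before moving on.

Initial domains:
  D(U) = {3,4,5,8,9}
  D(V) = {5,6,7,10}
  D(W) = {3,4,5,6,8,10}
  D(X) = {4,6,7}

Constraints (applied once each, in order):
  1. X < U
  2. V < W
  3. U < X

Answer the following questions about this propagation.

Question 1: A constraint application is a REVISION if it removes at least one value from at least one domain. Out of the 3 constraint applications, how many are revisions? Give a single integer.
Answer: 3

Derivation:
Constraint 1 (X < U) on D(X)={4,6,7} D(U)={3,4,5,8,9}: U {3,4,5,8,9}->{5,8,9} => REVISION
Constraint 2 (V < W) on D(V)={5,6,7,10} D(W)={3,4,5,6,8,10}: V {5,6,7,10}->{5,6,7}; W {3,4,5,6,8,10}->{6,8,10} => REVISION
Constraint 3 (U < X) on D(U)={5,8,9} D(X)={4,6,7}: U {5,8,9}->{5}; X {4,6,7}->{6,7} => REVISION
Total revisions = 3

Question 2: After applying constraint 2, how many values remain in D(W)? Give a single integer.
Constraint 1 (X < U) on D(X)={4,6,7} D(U)={3,4,5,8,9}: U {3,4,5,8,9}->{5,8,9}
Constraint 2 (V < W) on D(V)={5,6,7,10} D(W)={3,4,5,6,8,10}: V {5,6,7,10}->{5,6,7}; W {3,4,5,6,8,10}->{6,8,10}
So after constraint 2: D(W)={6,8,10}, size = 3

Answer: 3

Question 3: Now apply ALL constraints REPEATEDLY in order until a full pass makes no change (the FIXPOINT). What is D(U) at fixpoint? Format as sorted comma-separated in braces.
Answer: {}

Derivation:
pass 0 (initial): D(U)={3,4,5,8,9}
pass 1: U {3,4,5,8,9}->{5}; V {5,6,7,10}->{5,6,7}; W {3,4,5,6,8,10}->{6,8,10}; X {4,6,7}->{6,7}
pass 2: U {5}->{}; X {6,7}->{}
pass 3: no change
Fixpoint after 3 passes: D(U) = {}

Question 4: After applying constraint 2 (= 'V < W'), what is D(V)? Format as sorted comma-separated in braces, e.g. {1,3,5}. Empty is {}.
Answer: {5,6,7}

Derivation:
Constraint 1 (X < U) on D(X)={4,6,7} D(U)={3,4,5,8,9}: U {3,4,5,8,9}->{5,8,9}
Constraint 2 (V < W) on D(V)={5,6,7,10} D(W)={3,4,5,6,8,10}: V {5,6,7,10}->{5,6,7}; W {3,4,5,6,8,10}->{6,8,10}
So after constraint 2: D(V) = {5,6,7}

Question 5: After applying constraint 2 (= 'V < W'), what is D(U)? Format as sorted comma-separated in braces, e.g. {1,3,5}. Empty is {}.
Answer: {5,8,9}

Derivation:
Constraint 1 (X < U) on D(X)={4,6,7} D(U)={3,4,5,8,9}: U {3,4,5,8,9}->{5,8,9}
Constraint 2 (V < W) on D(V)={5,6,7,10} D(W)={3,4,5,6,8,10}: V {5,6,7,10}->{5,6,7}; W {3,4,5,6,8,10}->{6,8,10}
So after constraint 2: D(U) = {5,8,9}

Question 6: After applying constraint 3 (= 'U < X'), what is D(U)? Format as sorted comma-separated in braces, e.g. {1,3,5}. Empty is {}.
Answer: {5}

Derivation:
Constraint 1 (X < U) on D(X)={4,6,7} D(U)={3,4,5,8,9}: U {3,4,5,8,9}->{5,8,9}
Constraint 2 (V < W) on D(V)={5,6,7,10} D(W)={3,4,5,6,8,10}: V {5,6,7,10}->{5,6,7}; W {3,4,5,6,8,10}->{6,8,10}
Constraint 3 (U < X) on D(U)={5,8,9} D(X)={4,6,7}: U {5,8,9}->{5}; X {4,6,7}->{6,7}
So after constraint 3: D(U) = {5}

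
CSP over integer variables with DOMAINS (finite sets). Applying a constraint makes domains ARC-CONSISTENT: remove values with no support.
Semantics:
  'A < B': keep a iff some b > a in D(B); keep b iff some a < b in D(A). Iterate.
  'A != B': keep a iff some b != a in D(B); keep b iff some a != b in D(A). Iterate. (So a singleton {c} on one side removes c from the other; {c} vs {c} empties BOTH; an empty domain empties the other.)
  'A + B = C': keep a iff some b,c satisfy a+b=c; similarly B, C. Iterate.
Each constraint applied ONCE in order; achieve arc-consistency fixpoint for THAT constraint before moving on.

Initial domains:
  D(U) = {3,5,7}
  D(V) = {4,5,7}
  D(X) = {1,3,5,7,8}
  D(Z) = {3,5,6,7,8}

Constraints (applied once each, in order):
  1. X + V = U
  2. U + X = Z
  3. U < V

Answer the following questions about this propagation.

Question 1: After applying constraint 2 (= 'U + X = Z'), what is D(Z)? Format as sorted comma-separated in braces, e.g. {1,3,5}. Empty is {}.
Constraint 1 (X + V = U) on D(X)={1,3,5,7,8} D(V)={4,5,7} D(U)={3,5,7}: X {1,3,5,7,8}->{1,3}; V {4,5,7}->{4}; U {3,5,7}->{5,7}
Constraint 2 (U + X = Z) on D(U)={5,7} D(X)={1,3} D(Z)={3,5,6,7,8}: Z {3,5,6,7,8}->{6,8}
So after constraint 2: D(Z) = {6,8}

Answer: {6,8}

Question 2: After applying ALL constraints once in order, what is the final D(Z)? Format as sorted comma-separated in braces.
Answer: {6,8}

Derivation:
Constraint 1 (X + V = U) on D(X)={1,3,5,7,8} D(V)={4,5,7} D(U)={3,5,7}: X {1,3,5,7,8}->{1,3}; V {4,5,7}->{4}; U {3,5,7}->{5,7}
Constraint 2 (U + X = Z) on D(U)={5,7} D(X)={1,3} D(Z)={3,5,6,7,8}: Z {3,5,6,7,8}->{6,8}
Constraint 3 (U < V) on D(U)={5,7} D(V)={4}: U {5,7}->{}; V {4}->{}
So after all 3 constraints: D(Z) = {6,8}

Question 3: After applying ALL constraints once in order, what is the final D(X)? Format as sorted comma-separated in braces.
Constraint 1 (X + V = U) on D(X)={1,3,5,7,8} D(V)={4,5,7} D(U)={3,5,7}: X {1,3,5,7,8}->{1,3}; V {4,5,7}->{4}; U {3,5,7}->{5,7}
Constraint 2 (U + X = Z) on D(U)={5,7} D(X)={1,3} D(Z)={3,5,6,7,8}: Z {3,5,6,7,8}->{6,8}
Constraint 3 (U < V) on D(U)={5,7} D(V)={4}: U {5,7}->{}; V {4}->{}
So after all 3 constraints: D(X) = {1,3}

Answer: {1,3}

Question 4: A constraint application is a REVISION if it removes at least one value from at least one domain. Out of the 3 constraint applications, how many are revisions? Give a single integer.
Answer: 3

Derivation:
Constraint 1 (X + V = U) on D(X)={1,3,5,7,8} D(V)={4,5,7} D(U)={3,5,7}: X {1,3,5,7,8}->{1,3}; V {4,5,7}->{4}; U {3,5,7}->{5,7} => REVISION
Constraint 2 (U + X = Z) on D(U)={5,7} D(X)={1,3} D(Z)={3,5,6,7,8}: Z {3,5,6,7,8}->{6,8} => REVISION
Constraint 3 (U < V) on D(U)={5,7} D(V)={4}: U {5,7}->{}; V {4}->{} => REVISION
Total revisions = 3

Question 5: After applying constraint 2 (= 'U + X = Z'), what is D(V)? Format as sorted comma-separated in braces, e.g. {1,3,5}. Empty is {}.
Constraint 1 (X + V = U) on D(X)={1,3,5,7,8} D(V)={4,5,7} D(U)={3,5,7}: X {1,3,5,7,8}->{1,3}; V {4,5,7}->{4}; U {3,5,7}->{5,7}
Constraint 2 (U + X = Z) on D(U)={5,7} D(X)={1,3} D(Z)={3,5,6,7,8}: Z {3,5,6,7,8}->{6,8}
So after constraint 2: D(V) = {4}

Answer: {4}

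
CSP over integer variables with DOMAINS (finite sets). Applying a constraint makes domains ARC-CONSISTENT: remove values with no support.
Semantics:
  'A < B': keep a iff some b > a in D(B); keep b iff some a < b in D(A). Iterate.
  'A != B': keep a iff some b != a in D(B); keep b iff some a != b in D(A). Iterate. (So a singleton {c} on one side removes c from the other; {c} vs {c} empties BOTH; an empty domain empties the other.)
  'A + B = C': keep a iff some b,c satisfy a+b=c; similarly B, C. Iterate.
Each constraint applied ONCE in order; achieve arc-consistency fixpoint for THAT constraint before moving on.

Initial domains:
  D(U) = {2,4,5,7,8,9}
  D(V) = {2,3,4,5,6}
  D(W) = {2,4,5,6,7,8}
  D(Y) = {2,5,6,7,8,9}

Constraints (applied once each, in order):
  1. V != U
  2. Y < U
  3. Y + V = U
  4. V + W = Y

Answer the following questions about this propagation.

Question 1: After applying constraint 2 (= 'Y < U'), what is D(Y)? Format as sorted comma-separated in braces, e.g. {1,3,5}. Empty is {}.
Constraint 1 (V != U) on D(V)={2,3,4,5,6} D(U)={2,4,5,7,8,9}: no change
Constraint 2 (Y < U) on D(Y)={2,5,6,7,8,9} D(U)={2,4,5,7,8,9}: Y {2,5,6,7,8,9}->{2,5,6,7,8}; U {2,4,5,7,8,9}->{4,5,7,8,9}
So after constraint 2: D(Y) = {2,5,6,7,8}

Answer: {2,5,6,7,8}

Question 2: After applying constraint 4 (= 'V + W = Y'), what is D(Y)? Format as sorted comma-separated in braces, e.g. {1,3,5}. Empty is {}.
Answer: {5,6,7}

Derivation:
Constraint 1 (V != U) on D(V)={2,3,4,5,6} D(U)={2,4,5,7,8,9}: no change
Constraint 2 (Y < U) on D(Y)={2,5,6,7,8,9} D(U)={2,4,5,7,8,9}: Y {2,5,6,7,8,9}->{2,5,6,7,8}; U {2,4,5,7,8,9}->{4,5,7,8,9}
Constraint 3 (Y + V = U) on D(Y)={2,5,6,7,8} D(V)={2,3,4,5,6} D(U)={4,5,7,8,9}: Y {2,5,6,7,8}->{2,5,6,7}
Constraint 4 (V + W = Y) on D(V)={2,3,4,5,6} D(W)={2,4,5,6,7,8} D(Y)={2,5,6,7}: V {2,3,4,5,6}->{2,3,4,5}; W {2,4,5,6,7,8}->{2,4,5}; Y {2,5,6,7}->{5,6,7}
So after constraint 4: D(Y) = {5,6,7}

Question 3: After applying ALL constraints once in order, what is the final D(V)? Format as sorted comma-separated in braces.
Constraint 1 (V != U) on D(V)={2,3,4,5,6} D(U)={2,4,5,7,8,9}: no change
Constraint 2 (Y < U) on D(Y)={2,5,6,7,8,9} D(U)={2,4,5,7,8,9}: Y {2,5,6,7,8,9}->{2,5,6,7,8}; U {2,4,5,7,8,9}->{4,5,7,8,9}
Constraint 3 (Y + V = U) on D(Y)={2,5,6,7,8} D(V)={2,3,4,5,6} D(U)={4,5,7,8,9}: Y {2,5,6,7,8}->{2,5,6,7}
Constraint 4 (V + W = Y) on D(V)={2,3,4,5,6} D(W)={2,4,5,6,7,8} D(Y)={2,5,6,7}: V {2,3,4,5,6}->{2,3,4,5}; W {2,4,5,6,7,8}->{2,4,5}; Y {2,5,6,7}->{5,6,7}
So after all 4 constraints: D(V) = {2,3,4,5}

Answer: {2,3,4,5}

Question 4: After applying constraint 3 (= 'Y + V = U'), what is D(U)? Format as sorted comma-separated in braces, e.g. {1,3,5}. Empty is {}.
Answer: {4,5,7,8,9}

Derivation:
Constraint 1 (V != U) on D(V)={2,3,4,5,6} D(U)={2,4,5,7,8,9}: no change
Constraint 2 (Y < U) on D(Y)={2,5,6,7,8,9} D(U)={2,4,5,7,8,9}: Y {2,5,6,7,8,9}->{2,5,6,7,8}; U {2,4,5,7,8,9}->{4,5,7,8,9}
Constraint 3 (Y + V = U) on D(Y)={2,5,6,7,8} D(V)={2,3,4,5,6} D(U)={4,5,7,8,9}: Y {2,5,6,7,8}->{2,5,6,7}
So after constraint 3: D(U) = {4,5,7,8,9}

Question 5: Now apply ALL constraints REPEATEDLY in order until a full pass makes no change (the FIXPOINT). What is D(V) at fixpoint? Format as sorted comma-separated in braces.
Answer: {2,3,4}

Derivation:
pass 0 (initial): D(V)={2,3,4,5,6}
pass 1: U {2,4,5,7,8,9}->{4,5,7,8,9}; V {2,3,4,5,6}->{2,3,4,5}; W {2,4,5,6,7,8}->{2,4,5}; Y {2,5,6,7,8,9}->{5,6,7}
pass 2: U {4,5,7,8,9}->{7,8,9}; V {2,3,4,5}->{2,3,4}
pass 3: no change
Fixpoint after 3 passes: D(V) = {2,3,4}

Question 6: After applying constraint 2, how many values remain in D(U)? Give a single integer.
Constraint 1 (V != U) on D(V)={2,3,4,5,6} D(U)={2,4,5,7,8,9}: no change
Constraint 2 (Y < U) on D(Y)={2,5,6,7,8,9} D(U)={2,4,5,7,8,9}: Y {2,5,6,7,8,9}->{2,5,6,7,8}; U {2,4,5,7,8,9}->{4,5,7,8,9}
So after constraint 2: D(U)={4,5,7,8,9}, size = 5

Answer: 5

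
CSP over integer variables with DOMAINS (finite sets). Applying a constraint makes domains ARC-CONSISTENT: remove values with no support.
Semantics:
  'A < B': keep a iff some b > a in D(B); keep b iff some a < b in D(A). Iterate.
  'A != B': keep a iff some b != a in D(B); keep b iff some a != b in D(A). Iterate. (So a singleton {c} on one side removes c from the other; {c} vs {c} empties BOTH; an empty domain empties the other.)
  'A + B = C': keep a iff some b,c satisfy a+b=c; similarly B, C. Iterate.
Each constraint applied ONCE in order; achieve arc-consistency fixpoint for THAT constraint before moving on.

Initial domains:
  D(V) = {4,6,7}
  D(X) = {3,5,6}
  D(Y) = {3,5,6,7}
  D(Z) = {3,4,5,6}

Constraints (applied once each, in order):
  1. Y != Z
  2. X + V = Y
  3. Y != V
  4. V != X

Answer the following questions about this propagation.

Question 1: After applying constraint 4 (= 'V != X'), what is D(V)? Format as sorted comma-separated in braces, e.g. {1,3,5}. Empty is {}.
Constraint 1 (Y != Z) on D(Y)={3,5,6,7} D(Z)={3,4,5,6}: no change
Constraint 2 (X + V = Y) on D(X)={3,5,6} D(V)={4,6,7} D(Y)={3,5,6,7}: X {3,5,6}->{3}; V {4,6,7}->{4}; Y {3,5,6,7}->{7}
Constraint 3 (Y != V) on D(Y)={7} D(V)={4}: no change
Constraint 4 (V != X) on D(V)={4} D(X)={3}: no change
So after constraint 4: D(V) = {4}

Answer: {4}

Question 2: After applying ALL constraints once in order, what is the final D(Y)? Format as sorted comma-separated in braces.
Answer: {7}

Derivation:
Constraint 1 (Y != Z) on D(Y)={3,5,6,7} D(Z)={3,4,5,6}: no change
Constraint 2 (X + V = Y) on D(X)={3,5,6} D(V)={4,6,7} D(Y)={3,5,6,7}: X {3,5,6}->{3}; V {4,6,7}->{4}; Y {3,5,6,7}->{7}
Constraint 3 (Y != V) on D(Y)={7} D(V)={4}: no change
Constraint 4 (V != X) on D(V)={4} D(X)={3}: no change
So after all 4 constraints: D(Y) = {7}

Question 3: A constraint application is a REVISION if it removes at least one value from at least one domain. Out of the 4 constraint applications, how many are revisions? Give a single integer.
Constraint 1 (Y != Z) on D(Y)={3,5,6,7} D(Z)={3,4,5,6}: no change => not a revision
Constraint 2 (X + V = Y) on D(X)={3,5,6} D(V)={4,6,7} D(Y)={3,5,6,7}: X {3,5,6}->{3}; V {4,6,7}->{4}; Y {3,5,6,7}->{7} => REVISION
Constraint 3 (Y != V) on D(Y)={7} D(V)={4}: no change => not a revision
Constraint 4 (V != X) on D(V)={4} D(X)={3}: no change => not a revision
Total revisions = 1

Answer: 1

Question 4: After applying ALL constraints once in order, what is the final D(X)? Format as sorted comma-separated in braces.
Answer: {3}

Derivation:
Constraint 1 (Y != Z) on D(Y)={3,5,6,7} D(Z)={3,4,5,6}: no change
Constraint 2 (X + V = Y) on D(X)={3,5,6} D(V)={4,6,7} D(Y)={3,5,6,7}: X {3,5,6}->{3}; V {4,6,7}->{4}; Y {3,5,6,7}->{7}
Constraint 3 (Y != V) on D(Y)={7} D(V)={4}: no change
Constraint 4 (V != X) on D(V)={4} D(X)={3}: no change
So after all 4 constraints: D(X) = {3}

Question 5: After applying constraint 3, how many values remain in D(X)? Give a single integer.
Answer: 1

Derivation:
Constraint 1 (Y != Z) on D(Y)={3,5,6,7} D(Z)={3,4,5,6}: no change
Constraint 2 (X + V = Y) on D(X)={3,5,6} D(V)={4,6,7} D(Y)={3,5,6,7}: X {3,5,6}->{3}; V {4,6,7}->{4}; Y {3,5,6,7}->{7}
Constraint 3 (Y != V) on D(Y)={7} D(V)={4}: no change
So after constraint 3: D(X)={3}, size = 1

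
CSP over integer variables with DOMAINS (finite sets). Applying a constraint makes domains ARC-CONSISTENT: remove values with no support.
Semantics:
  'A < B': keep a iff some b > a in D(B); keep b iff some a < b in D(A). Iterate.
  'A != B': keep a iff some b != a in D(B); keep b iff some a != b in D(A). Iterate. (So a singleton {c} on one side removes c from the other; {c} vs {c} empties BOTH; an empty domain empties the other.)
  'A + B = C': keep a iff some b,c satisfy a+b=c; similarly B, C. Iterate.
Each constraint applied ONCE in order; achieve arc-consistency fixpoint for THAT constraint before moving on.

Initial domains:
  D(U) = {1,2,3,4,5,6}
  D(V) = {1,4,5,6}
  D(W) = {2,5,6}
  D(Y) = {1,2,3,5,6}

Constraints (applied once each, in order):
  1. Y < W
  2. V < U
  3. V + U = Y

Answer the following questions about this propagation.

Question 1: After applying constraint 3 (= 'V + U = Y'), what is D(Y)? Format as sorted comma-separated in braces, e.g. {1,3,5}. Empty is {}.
Answer: {3,5}

Derivation:
Constraint 1 (Y < W) on D(Y)={1,2,3,5,6} D(W)={2,5,6}: Y {1,2,3,5,6}->{1,2,3,5}
Constraint 2 (V < U) on D(V)={1,4,5,6} D(U)={1,2,3,4,5,6}: V {1,4,5,6}->{1,4,5}; U {1,2,3,4,5,6}->{2,3,4,5,6}
Constraint 3 (V + U = Y) on D(V)={1,4,5} D(U)={2,3,4,5,6} D(Y)={1,2,3,5}: V {1,4,5}->{1}; U {2,3,4,5,6}->{2,4}; Y {1,2,3,5}->{3,5}
So after constraint 3: D(Y) = {3,5}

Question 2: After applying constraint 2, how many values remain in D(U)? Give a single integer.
Answer: 5

Derivation:
Constraint 1 (Y < W) on D(Y)={1,2,3,5,6} D(W)={2,5,6}: Y {1,2,3,5,6}->{1,2,3,5}
Constraint 2 (V < U) on D(V)={1,4,5,6} D(U)={1,2,3,4,5,6}: V {1,4,5,6}->{1,4,5}; U {1,2,3,4,5,6}->{2,3,4,5,6}
So after constraint 2: D(U)={2,3,4,5,6}, size = 5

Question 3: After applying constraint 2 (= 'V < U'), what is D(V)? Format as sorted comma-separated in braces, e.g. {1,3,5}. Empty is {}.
Constraint 1 (Y < W) on D(Y)={1,2,3,5,6} D(W)={2,5,6}: Y {1,2,3,5,6}->{1,2,3,5}
Constraint 2 (V < U) on D(V)={1,4,5,6} D(U)={1,2,3,4,5,6}: V {1,4,5,6}->{1,4,5}; U {1,2,3,4,5,6}->{2,3,4,5,6}
So after constraint 2: D(V) = {1,4,5}

Answer: {1,4,5}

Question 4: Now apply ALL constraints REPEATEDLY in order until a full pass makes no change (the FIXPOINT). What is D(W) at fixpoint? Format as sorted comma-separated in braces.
pass 0 (initial): D(W)={2,5,6}
pass 1: U {1,2,3,4,5,6}->{2,4}; V {1,4,5,6}->{1}; Y {1,2,3,5,6}->{3,5}
pass 2: W {2,5,6}->{5,6}
pass 3: no change
Fixpoint after 3 passes: D(W) = {5,6}

Answer: {5,6}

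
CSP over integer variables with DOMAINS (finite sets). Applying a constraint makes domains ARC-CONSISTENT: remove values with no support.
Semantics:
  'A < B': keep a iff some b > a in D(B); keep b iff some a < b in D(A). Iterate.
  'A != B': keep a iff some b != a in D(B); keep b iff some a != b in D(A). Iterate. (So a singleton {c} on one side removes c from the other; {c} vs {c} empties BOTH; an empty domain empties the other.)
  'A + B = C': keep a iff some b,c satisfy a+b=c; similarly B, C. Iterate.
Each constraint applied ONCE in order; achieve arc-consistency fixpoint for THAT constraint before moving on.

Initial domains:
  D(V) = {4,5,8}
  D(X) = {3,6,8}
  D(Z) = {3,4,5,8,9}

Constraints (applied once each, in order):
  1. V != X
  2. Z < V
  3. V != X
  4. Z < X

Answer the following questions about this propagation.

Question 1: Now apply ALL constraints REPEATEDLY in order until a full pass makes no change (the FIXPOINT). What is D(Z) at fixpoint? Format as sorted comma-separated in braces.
pass 0 (initial): D(Z)={3,4,5,8,9}
pass 1: X {3,6,8}->{6,8}; Z {3,4,5,8,9}->{3,4,5}
pass 2: no change
Fixpoint after 2 passes: D(Z) = {3,4,5}

Answer: {3,4,5}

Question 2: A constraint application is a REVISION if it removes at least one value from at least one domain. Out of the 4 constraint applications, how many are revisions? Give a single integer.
Answer: 2

Derivation:
Constraint 1 (V != X) on D(V)={4,5,8} D(X)={3,6,8}: no change => not a revision
Constraint 2 (Z < V) on D(Z)={3,4,5,8,9} D(V)={4,5,8}: Z {3,4,5,8,9}->{3,4,5} => REVISION
Constraint 3 (V != X) on D(V)={4,5,8} D(X)={3,6,8}: no change => not a revision
Constraint 4 (Z < X) on D(Z)={3,4,5} D(X)={3,6,8}: X {3,6,8}->{6,8} => REVISION
Total revisions = 2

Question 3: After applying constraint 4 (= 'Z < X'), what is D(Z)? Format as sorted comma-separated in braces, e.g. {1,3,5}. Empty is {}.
Constraint 1 (V != X) on D(V)={4,5,8} D(X)={3,6,8}: no change
Constraint 2 (Z < V) on D(Z)={3,4,5,8,9} D(V)={4,5,8}: Z {3,4,5,8,9}->{3,4,5}
Constraint 3 (V != X) on D(V)={4,5,8} D(X)={3,6,8}: no change
Constraint 4 (Z < X) on D(Z)={3,4,5} D(X)={3,6,8}: X {3,6,8}->{6,8}
So after constraint 4: D(Z) = {3,4,5}

Answer: {3,4,5}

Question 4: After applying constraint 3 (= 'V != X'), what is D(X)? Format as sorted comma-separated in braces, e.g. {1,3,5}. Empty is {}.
Answer: {3,6,8}

Derivation:
Constraint 1 (V != X) on D(V)={4,5,8} D(X)={3,6,8}: no change
Constraint 2 (Z < V) on D(Z)={3,4,5,8,9} D(V)={4,5,8}: Z {3,4,5,8,9}->{3,4,5}
Constraint 3 (V != X) on D(V)={4,5,8} D(X)={3,6,8}: no change
So after constraint 3: D(X) = {3,6,8}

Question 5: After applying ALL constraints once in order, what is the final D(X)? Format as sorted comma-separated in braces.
Answer: {6,8}

Derivation:
Constraint 1 (V != X) on D(V)={4,5,8} D(X)={3,6,8}: no change
Constraint 2 (Z < V) on D(Z)={3,4,5,8,9} D(V)={4,5,8}: Z {3,4,5,8,9}->{3,4,5}
Constraint 3 (V != X) on D(V)={4,5,8} D(X)={3,6,8}: no change
Constraint 4 (Z < X) on D(Z)={3,4,5} D(X)={3,6,8}: X {3,6,8}->{6,8}
So after all 4 constraints: D(X) = {6,8}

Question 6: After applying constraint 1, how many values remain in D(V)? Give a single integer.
Answer: 3

Derivation:
Constraint 1 (V != X) on D(V)={4,5,8} D(X)={3,6,8}: no change
So after constraint 1: D(V)={4,5,8}, size = 3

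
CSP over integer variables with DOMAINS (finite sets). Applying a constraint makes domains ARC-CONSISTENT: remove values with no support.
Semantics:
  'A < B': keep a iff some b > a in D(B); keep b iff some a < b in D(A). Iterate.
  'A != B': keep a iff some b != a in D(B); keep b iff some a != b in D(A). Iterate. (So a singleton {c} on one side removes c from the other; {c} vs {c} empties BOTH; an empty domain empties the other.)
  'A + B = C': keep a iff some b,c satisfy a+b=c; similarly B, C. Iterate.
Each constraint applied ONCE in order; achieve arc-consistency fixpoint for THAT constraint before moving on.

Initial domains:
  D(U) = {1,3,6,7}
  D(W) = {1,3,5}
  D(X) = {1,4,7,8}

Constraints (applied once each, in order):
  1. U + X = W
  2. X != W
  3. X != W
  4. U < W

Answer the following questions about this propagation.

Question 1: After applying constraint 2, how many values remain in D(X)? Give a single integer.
Answer: 1

Derivation:
Constraint 1 (U + X = W) on D(U)={1,3,6,7} D(X)={1,4,7,8} D(W)={1,3,5}: U {1,3,6,7}->{1}; X {1,4,7,8}->{4}; W {1,3,5}->{5}
Constraint 2 (X != W) on D(X)={4} D(W)={5}: no change
So after constraint 2: D(X)={4}, size = 1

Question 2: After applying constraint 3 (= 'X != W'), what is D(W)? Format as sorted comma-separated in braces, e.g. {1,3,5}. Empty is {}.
Answer: {5}

Derivation:
Constraint 1 (U + X = W) on D(U)={1,3,6,7} D(X)={1,4,7,8} D(W)={1,3,5}: U {1,3,6,7}->{1}; X {1,4,7,8}->{4}; W {1,3,5}->{5}
Constraint 2 (X != W) on D(X)={4} D(W)={5}: no change
Constraint 3 (X != W) on D(X)={4} D(W)={5}: no change
So after constraint 3: D(W) = {5}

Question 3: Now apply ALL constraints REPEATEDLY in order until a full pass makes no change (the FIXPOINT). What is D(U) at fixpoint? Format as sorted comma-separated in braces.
Answer: {1}

Derivation:
pass 0 (initial): D(U)={1,3,6,7}
pass 1: U {1,3,6,7}->{1}; W {1,3,5}->{5}; X {1,4,7,8}->{4}
pass 2: no change
Fixpoint after 2 passes: D(U) = {1}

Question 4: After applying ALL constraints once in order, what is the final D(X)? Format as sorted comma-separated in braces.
Answer: {4}

Derivation:
Constraint 1 (U + X = W) on D(U)={1,3,6,7} D(X)={1,4,7,8} D(W)={1,3,5}: U {1,3,6,7}->{1}; X {1,4,7,8}->{4}; W {1,3,5}->{5}
Constraint 2 (X != W) on D(X)={4} D(W)={5}: no change
Constraint 3 (X != W) on D(X)={4} D(W)={5}: no change
Constraint 4 (U < W) on D(U)={1} D(W)={5}: no change
So after all 4 constraints: D(X) = {4}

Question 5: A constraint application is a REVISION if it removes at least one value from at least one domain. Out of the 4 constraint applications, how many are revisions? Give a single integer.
Constraint 1 (U + X = W) on D(U)={1,3,6,7} D(X)={1,4,7,8} D(W)={1,3,5}: U {1,3,6,7}->{1}; X {1,4,7,8}->{4}; W {1,3,5}->{5} => REVISION
Constraint 2 (X != W) on D(X)={4} D(W)={5}: no change => not a revision
Constraint 3 (X != W) on D(X)={4} D(W)={5}: no change => not a revision
Constraint 4 (U < W) on D(U)={1} D(W)={5}: no change => not a revision
Total revisions = 1

Answer: 1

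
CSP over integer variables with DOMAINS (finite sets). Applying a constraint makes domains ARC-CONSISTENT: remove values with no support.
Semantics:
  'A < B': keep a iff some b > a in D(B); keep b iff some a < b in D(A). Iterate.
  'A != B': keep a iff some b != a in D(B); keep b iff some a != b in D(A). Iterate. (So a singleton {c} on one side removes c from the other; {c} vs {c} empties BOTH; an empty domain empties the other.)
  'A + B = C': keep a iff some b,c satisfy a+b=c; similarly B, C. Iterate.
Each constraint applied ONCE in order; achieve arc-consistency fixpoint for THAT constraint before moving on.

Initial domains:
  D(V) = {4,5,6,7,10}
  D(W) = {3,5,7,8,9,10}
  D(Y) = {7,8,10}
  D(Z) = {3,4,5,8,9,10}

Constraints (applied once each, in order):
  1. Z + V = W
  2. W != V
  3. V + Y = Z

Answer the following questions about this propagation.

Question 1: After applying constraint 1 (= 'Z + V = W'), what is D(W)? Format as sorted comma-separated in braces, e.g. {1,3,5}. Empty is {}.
Answer: {7,8,9,10}

Derivation:
Constraint 1 (Z + V = W) on D(Z)={3,4,5,8,9,10} D(V)={4,5,6,7,10} D(W)={3,5,7,8,9,10}: Z {3,4,5,8,9,10}->{3,4,5}; V {4,5,6,7,10}->{4,5,6,7}; W {3,5,7,8,9,10}->{7,8,9,10}
So after constraint 1: D(W) = {7,8,9,10}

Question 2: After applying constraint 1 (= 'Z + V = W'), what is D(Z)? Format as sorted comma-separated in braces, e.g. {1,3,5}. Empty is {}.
Answer: {3,4,5}

Derivation:
Constraint 1 (Z + V = W) on D(Z)={3,4,5,8,9,10} D(V)={4,5,6,7,10} D(W)={3,5,7,8,9,10}: Z {3,4,5,8,9,10}->{3,4,5}; V {4,5,6,7,10}->{4,5,6,7}; W {3,5,7,8,9,10}->{7,8,9,10}
So after constraint 1: D(Z) = {3,4,5}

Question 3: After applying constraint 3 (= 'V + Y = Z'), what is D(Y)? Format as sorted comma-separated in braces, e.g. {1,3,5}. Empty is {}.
Answer: {}

Derivation:
Constraint 1 (Z + V = W) on D(Z)={3,4,5,8,9,10} D(V)={4,5,6,7,10} D(W)={3,5,7,8,9,10}: Z {3,4,5,8,9,10}->{3,4,5}; V {4,5,6,7,10}->{4,5,6,7}; W {3,5,7,8,9,10}->{7,8,9,10}
Constraint 2 (W != V) on D(W)={7,8,9,10} D(V)={4,5,6,7}: no change
Constraint 3 (V + Y = Z) on D(V)={4,5,6,7} D(Y)={7,8,10} D(Z)={3,4,5}: V {4,5,6,7}->{}; Y {7,8,10}->{}; Z {3,4,5}->{}
So after constraint 3: D(Y) = {}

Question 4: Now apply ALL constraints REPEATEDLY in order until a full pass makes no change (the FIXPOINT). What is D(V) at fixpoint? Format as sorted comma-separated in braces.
Answer: {}

Derivation:
pass 0 (initial): D(V)={4,5,6,7,10}
pass 1: V {4,5,6,7,10}->{}; W {3,5,7,8,9,10}->{7,8,9,10}; Y {7,8,10}->{}; Z {3,4,5,8,9,10}->{}
pass 2: W {7,8,9,10}->{}
pass 3: no change
Fixpoint after 3 passes: D(V) = {}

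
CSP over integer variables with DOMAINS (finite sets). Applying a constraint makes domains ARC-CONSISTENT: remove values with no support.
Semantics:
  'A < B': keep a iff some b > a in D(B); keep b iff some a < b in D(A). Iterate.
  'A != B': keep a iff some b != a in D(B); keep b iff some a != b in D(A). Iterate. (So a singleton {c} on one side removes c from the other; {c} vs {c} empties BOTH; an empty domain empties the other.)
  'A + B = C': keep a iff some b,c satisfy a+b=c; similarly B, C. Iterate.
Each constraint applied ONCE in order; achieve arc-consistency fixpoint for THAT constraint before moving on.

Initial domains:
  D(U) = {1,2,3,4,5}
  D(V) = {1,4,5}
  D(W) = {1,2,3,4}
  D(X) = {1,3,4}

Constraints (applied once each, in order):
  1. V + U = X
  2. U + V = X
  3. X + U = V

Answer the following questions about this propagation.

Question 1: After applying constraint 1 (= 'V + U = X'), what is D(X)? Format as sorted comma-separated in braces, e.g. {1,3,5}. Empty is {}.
Constraint 1 (V + U = X) on D(V)={1,4,5} D(U)={1,2,3,4,5} D(X)={1,3,4}: V {1,4,5}->{1}; U {1,2,3,4,5}->{2,3}; X {1,3,4}->{3,4}
So after constraint 1: D(X) = {3,4}

Answer: {3,4}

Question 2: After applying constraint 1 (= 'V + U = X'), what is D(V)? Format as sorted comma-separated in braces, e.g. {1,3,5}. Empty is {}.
Answer: {1}

Derivation:
Constraint 1 (V + U = X) on D(V)={1,4,5} D(U)={1,2,3,4,5} D(X)={1,3,4}: V {1,4,5}->{1}; U {1,2,3,4,5}->{2,3}; X {1,3,4}->{3,4}
So after constraint 1: D(V) = {1}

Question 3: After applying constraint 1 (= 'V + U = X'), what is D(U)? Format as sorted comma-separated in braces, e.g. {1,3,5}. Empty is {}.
Answer: {2,3}

Derivation:
Constraint 1 (V + U = X) on D(V)={1,4,5} D(U)={1,2,3,4,5} D(X)={1,3,4}: V {1,4,5}->{1}; U {1,2,3,4,5}->{2,3}; X {1,3,4}->{3,4}
So after constraint 1: D(U) = {2,3}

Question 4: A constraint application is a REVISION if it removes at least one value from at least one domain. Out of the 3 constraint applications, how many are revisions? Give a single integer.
Constraint 1 (V + U = X) on D(V)={1,4,5} D(U)={1,2,3,4,5} D(X)={1,3,4}: V {1,4,5}->{1}; U {1,2,3,4,5}->{2,3}; X {1,3,4}->{3,4} => REVISION
Constraint 2 (U + V = X) on D(U)={2,3} D(V)={1} D(X)={3,4}: no change => not a revision
Constraint 3 (X + U = V) on D(X)={3,4} D(U)={2,3} D(V)={1}: X {3,4}->{}; U {2,3}->{}; V {1}->{} => REVISION
Total revisions = 2

Answer: 2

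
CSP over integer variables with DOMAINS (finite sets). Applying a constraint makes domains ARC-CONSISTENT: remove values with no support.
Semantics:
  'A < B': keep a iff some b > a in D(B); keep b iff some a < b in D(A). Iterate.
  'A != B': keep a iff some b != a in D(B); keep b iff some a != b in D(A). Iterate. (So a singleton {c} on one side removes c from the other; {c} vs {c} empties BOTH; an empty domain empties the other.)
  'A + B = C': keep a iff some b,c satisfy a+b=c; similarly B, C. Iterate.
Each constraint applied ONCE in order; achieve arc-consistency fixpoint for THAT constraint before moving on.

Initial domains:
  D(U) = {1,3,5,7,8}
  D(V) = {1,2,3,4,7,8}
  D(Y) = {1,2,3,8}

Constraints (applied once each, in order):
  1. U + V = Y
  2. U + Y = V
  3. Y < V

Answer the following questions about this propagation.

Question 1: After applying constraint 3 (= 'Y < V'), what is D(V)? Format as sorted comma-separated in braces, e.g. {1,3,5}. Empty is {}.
Constraint 1 (U + V = Y) on D(U)={1,3,5,7,8} D(V)={1,2,3,4,7,8} D(Y)={1,2,3,8}: U {1,3,5,7,8}->{1,5,7}; V {1,2,3,4,7,8}->{1,2,3,7}; Y {1,2,3,8}->{2,3,8}
Constraint 2 (U + Y = V) on D(U)={1,5,7} D(Y)={2,3,8} D(V)={1,2,3,7}: U {1,5,7}->{1,5}; Y {2,3,8}->{2}; V {1,2,3,7}->{3,7}
Constraint 3 (Y < V) on D(Y)={2} D(V)={3,7}: no change
So after constraint 3: D(V) = {3,7}

Answer: {3,7}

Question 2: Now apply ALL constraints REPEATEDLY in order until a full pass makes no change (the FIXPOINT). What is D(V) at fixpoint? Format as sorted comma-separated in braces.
pass 0 (initial): D(V)={1,2,3,4,7,8}
pass 1: U {1,3,5,7,8}->{1,5}; V {1,2,3,4,7,8}->{3,7}; Y {1,2,3,8}->{2}
pass 2: U {1,5}->{}; V {3,7}->{}; Y {2}->{}
pass 3: no change
Fixpoint after 3 passes: D(V) = {}

Answer: {}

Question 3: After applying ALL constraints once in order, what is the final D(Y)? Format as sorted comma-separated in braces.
Constraint 1 (U + V = Y) on D(U)={1,3,5,7,8} D(V)={1,2,3,4,7,8} D(Y)={1,2,3,8}: U {1,3,5,7,8}->{1,5,7}; V {1,2,3,4,7,8}->{1,2,3,7}; Y {1,2,3,8}->{2,3,8}
Constraint 2 (U + Y = V) on D(U)={1,5,7} D(Y)={2,3,8} D(V)={1,2,3,7}: U {1,5,7}->{1,5}; Y {2,3,8}->{2}; V {1,2,3,7}->{3,7}
Constraint 3 (Y < V) on D(Y)={2} D(V)={3,7}: no change
So after all 3 constraints: D(Y) = {2}

Answer: {2}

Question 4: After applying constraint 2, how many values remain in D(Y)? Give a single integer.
Constraint 1 (U + V = Y) on D(U)={1,3,5,7,8} D(V)={1,2,3,4,7,8} D(Y)={1,2,3,8}: U {1,3,5,7,8}->{1,5,7}; V {1,2,3,4,7,8}->{1,2,3,7}; Y {1,2,3,8}->{2,3,8}
Constraint 2 (U + Y = V) on D(U)={1,5,7} D(Y)={2,3,8} D(V)={1,2,3,7}: U {1,5,7}->{1,5}; Y {2,3,8}->{2}; V {1,2,3,7}->{3,7}
So after constraint 2: D(Y)={2}, size = 1

Answer: 1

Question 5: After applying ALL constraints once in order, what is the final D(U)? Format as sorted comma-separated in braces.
Answer: {1,5}

Derivation:
Constraint 1 (U + V = Y) on D(U)={1,3,5,7,8} D(V)={1,2,3,4,7,8} D(Y)={1,2,3,8}: U {1,3,5,7,8}->{1,5,7}; V {1,2,3,4,7,8}->{1,2,3,7}; Y {1,2,3,8}->{2,3,8}
Constraint 2 (U + Y = V) on D(U)={1,5,7} D(Y)={2,3,8} D(V)={1,2,3,7}: U {1,5,7}->{1,5}; Y {2,3,8}->{2}; V {1,2,3,7}->{3,7}
Constraint 3 (Y < V) on D(Y)={2} D(V)={3,7}: no change
So after all 3 constraints: D(U) = {1,5}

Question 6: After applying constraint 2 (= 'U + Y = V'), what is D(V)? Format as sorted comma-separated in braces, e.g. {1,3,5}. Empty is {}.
Constraint 1 (U + V = Y) on D(U)={1,3,5,7,8} D(V)={1,2,3,4,7,8} D(Y)={1,2,3,8}: U {1,3,5,7,8}->{1,5,7}; V {1,2,3,4,7,8}->{1,2,3,7}; Y {1,2,3,8}->{2,3,8}
Constraint 2 (U + Y = V) on D(U)={1,5,7} D(Y)={2,3,8} D(V)={1,2,3,7}: U {1,5,7}->{1,5}; Y {2,3,8}->{2}; V {1,2,3,7}->{3,7}
So after constraint 2: D(V) = {3,7}

Answer: {3,7}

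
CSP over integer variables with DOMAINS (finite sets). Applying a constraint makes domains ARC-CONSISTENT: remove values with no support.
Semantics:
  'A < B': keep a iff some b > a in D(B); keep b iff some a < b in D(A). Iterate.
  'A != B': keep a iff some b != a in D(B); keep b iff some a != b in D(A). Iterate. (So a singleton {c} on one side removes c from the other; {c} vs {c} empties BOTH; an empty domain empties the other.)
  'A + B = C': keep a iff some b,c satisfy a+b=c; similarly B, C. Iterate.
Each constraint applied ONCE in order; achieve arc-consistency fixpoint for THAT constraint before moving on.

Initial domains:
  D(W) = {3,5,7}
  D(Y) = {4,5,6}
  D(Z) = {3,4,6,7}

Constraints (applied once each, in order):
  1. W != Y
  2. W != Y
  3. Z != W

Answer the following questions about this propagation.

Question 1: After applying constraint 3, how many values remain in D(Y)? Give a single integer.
Answer: 3

Derivation:
Constraint 1 (W != Y) on D(W)={3,5,7} D(Y)={4,5,6}: no change
Constraint 2 (W != Y) on D(W)={3,5,7} D(Y)={4,5,6}: no change
Constraint 3 (Z != W) on D(Z)={3,4,6,7} D(W)={3,5,7}: no change
So after constraint 3: D(Y)={4,5,6}, size = 3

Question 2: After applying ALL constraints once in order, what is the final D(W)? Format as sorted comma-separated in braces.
Answer: {3,5,7}

Derivation:
Constraint 1 (W != Y) on D(W)={3,5,7} D(Y)={4,5,6}: no change
Constraint 2 (W != Y) on D(W)={3,5,7} D(Y)={4,5,6}: no change
Constraint 3 (Z != W) on D(Z)={3,4,6,7} D(W)={3,5,7}: no change
So after all 3 constraints: D(W) = {3,5,7}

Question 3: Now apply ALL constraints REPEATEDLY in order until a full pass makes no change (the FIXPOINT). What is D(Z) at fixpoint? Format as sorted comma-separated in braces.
Answer: {3,4,6,7}

Derivation:
pass 0 (initial): D(Z)={3,4,6,7}
pass 1: no change
Fixpoint after 1 passes: D(Z) = {3,4,6,7}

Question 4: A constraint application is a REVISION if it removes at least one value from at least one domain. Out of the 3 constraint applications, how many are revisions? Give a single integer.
Answer: 0

Derivation:
Constraint 1 (W != Y) on D(W)={3,5,7} D(Y)={4,5,6}: no change => not a revision
Constraint 2 (W != Y) on D(W)={3,5,7} D(Y)={4,5,6}: no change => not a revision
Constraint 3 (Z != W) on D(Z)={3,4,6,7} D(W)={3,5,7}: no change => not a revision
Total revisions = 0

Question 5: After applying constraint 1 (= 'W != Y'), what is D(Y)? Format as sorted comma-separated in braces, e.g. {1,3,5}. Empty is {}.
Answer: {4,5,6}

Derivation:
Constraint 1 (W != Y) on D(W)={3,5,7} D(Y)={4,5,6}: no change
So after constraint 1: D(Y) = {4,5,6}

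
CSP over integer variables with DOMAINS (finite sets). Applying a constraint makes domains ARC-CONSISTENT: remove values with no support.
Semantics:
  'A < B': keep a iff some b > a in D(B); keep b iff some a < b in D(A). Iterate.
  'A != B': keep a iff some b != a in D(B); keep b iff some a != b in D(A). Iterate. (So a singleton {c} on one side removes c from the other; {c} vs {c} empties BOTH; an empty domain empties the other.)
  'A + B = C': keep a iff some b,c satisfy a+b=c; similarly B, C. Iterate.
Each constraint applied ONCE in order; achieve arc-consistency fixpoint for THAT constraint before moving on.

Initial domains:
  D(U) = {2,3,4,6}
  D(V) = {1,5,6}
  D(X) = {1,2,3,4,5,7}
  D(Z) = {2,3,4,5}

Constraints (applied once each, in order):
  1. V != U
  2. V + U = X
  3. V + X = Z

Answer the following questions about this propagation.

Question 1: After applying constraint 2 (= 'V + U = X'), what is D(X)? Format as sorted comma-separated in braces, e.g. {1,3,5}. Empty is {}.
Constraint 1 (V != U) on D(V)={1,5,6} D(U)={2,3,4,6}: no change
Constraint 2 (V + U = X) on D(V)={1,5,6} D(U)={2,3,4,6} D(X)={1,2,3,4,5,7}: V {1,5,6}->{1,5}; X {1,2,3,4,5,7}->{3,4,5,7}
So after constraint 2: D(X) = {3,4,5,7}

Answer: {3,4,5,7}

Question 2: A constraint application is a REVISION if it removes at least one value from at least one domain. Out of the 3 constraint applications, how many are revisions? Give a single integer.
Constraint 1 (V != U) on D(V)={1,5,6} D(U)={2,3,4,6}: no change => not a revision
Constraint 2 (V + U = X) on D(V)={1,5,6} D(U)={2,3,4,6} D(X)={1,2,3,4,5,7}: V {1,5,6}->{1,5}; X {1,2,3,4,5,7}->{3,4,5,7} => REVISION
Constraint 3 (V + X = Z) on D(V)={1,5} D(X)={3,4,5,7} D(Z)={2,3,4,5}: V {1,5}->{1}; X {3,4,5,7}->{3,4}; Z {2,3,4,5}->{4,5} => REVISION
Total revisions = 2

Answer: 2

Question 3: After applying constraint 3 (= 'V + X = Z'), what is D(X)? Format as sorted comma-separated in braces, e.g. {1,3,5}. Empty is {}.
Answer: {3,4}

Derivation:
Constraint 1 (V != U) on D(V)={1,5,6} D(U)={2,3,4,6}: no change
Constraint 2 (V + U = X) on D(V)={1,5,6} D(U)={2,3,4,6} D(X)={1,2,3,4,5,7}: V {1,5,6}->{1,5}; X {1,2,3,4,5,7}->{3,4,5,7}
Constraint 3 (V + X = Z) on D(V)={1,5} D(X)={3,4,5,7} D(Z)={2,3,4,5}: V {1,5}->{1}; X {3,4,5,7}->{3,4}; Z {2,3,4,5}->{4,5}
So after constraint 3: D(X) = {3,4}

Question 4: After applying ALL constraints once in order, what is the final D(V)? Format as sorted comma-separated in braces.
Constraint 1 (V != U) on D(V)={1,5,6} D(U)={2,3,4,6}: no change
Constraint 2 (V + U = X) on D(V)={1,5,6} D(U)={2,3,4,6} D(X)={1,2,3,4,5,7}: V {1,5,6}->{1,5}; X {1,2,3,4,5,7}->{3,4,5,7}
Constraint 3 (V + X = Z) on D(V)={1,5} D(X)={3,4,5,7} D(Z)={2,3,4,5}: V {1,5}->{1}; X {3,4,5,7}->{3,4}; Z {2,3,4,5}->{4,5}
So after all 3 constraints: D(V) = {1}

Answer: {1}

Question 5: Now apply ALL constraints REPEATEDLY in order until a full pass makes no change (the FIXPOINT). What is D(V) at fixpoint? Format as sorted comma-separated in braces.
pass 0 (initial): D(V)={1,5,6}
pass 1: V {1,5,6}->{1}; X {1,2,3,4,5,7}->{3,4}; Z {2,3,4,5}->{4,5}
pass 2: U {2,3,4,6}->{2,3}
pass 3: no change
Fixpoint after 3 passes: D(V) = {1}

Answer: {1}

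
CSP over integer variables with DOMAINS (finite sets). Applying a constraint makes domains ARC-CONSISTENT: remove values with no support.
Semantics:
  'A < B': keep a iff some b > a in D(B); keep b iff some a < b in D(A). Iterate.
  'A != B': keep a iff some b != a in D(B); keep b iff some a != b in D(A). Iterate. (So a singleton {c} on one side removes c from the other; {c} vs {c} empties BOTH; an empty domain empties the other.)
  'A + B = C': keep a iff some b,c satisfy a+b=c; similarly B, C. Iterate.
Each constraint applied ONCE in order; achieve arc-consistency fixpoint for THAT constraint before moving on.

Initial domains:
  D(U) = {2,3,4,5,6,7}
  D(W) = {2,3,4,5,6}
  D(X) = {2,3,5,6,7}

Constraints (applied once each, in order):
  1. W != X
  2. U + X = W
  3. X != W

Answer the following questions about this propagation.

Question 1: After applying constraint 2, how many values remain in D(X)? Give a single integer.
Constraint 1 (W != X) on D(W)={2,3,4,5,6} D(X)={2,3,5,6,7}: no change
Constraint 2 (U + X = W) on D(U)={2,3,4,5,6,7} D(X)={2,3,5,6,7} D(W)={2,3,4,5,6}: U {2,3,4,5,6,7}->{2,3,4}; X {2,3,5,6,7}->{2,3}; W {2,3,4,5,6}->{4,5,6}
So after constraint 2: D(X)={2,3}, size = 2

Answer: 2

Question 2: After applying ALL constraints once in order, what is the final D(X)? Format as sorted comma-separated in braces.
Answer: {2,3}

Derivation:
Constraint 1 (W != X) on D(W)={2,3,4,5,6} D(X)={2,3,5,6,7}: no change
Constraint 2 (U + X = W) on D(U)={2,3,4,5,6,7} D(X)={2,3,5,6,7} D(W)={2,3,4,5,6}: U {2,3,4,5,6,7}->{2,3,4}; X {2,3,5,6,7}->{2,3}; W {2,3,4,5,6}->{4,5,6}
Constraint 3 (X != W) on D(X)={2,3} D(W)={4,5,6}: no change
So after all 3 constraints: D(X) = {2,3}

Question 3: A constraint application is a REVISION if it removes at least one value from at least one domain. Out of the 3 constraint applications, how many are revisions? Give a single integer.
Answer: 1

Derivation:
Constraint 1 (W != X) on D(W)={2,3,4,5,6} D(X)={2,3,5,6,7}: no change => not a revision
Constraint 2 (U + X = W) on D(U)={2,3,4,5,6,7} D(X)={2,3,5,6,7} D(W)={2,3,4,5,6}: U {2,3,4,5,6,7}->{2,3,4}; X {2,3,5,6,7}->{2,3}; W {2,3,4,5,6}->{4,5,6} => REVISION
Constraint 3 (X != W) on D(X)={2,3} D(W)={4,5,6}: no change => not a revision
Total revisions = 1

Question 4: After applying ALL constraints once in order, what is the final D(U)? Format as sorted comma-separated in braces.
Answer: {2,3,4}

Derivation:
Constraint 1 (W != X) on D(W)={2,3,4,5,6} D(X)={2,3,5,6,7}: no change
Constraint 2 (U + X = W) on D(U)={2,3,4,5,6,7} D(X)={2,3,5,6,7} D(W)={2,3,4,5,6}: U {2,3,4,5,6,7}->{2,3,4}; X {2,3,5,6,7}->{2,3}; W {2,3,4,5,6}->{4,5,6}
Constraint 3 (X != W) on D(X)={2,3} D(W)={4,5,6}: no change
So after all 3 constraints: D(U) = {2,3,4}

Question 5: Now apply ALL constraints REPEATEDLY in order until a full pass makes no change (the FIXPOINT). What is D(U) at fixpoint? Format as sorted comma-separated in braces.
pass 0 (initial): D(U)={2,3,4,5,6,7}
pass 1: U {2,3,4,5,6,7}->{2,3,4}; W {2,3,4,5,6}->{4,5,6}; X {2,3,5,6,7}->{2,3}
pass 2: no change
Fixpoint after 2 passes: D(U) = {2,3,4}

Answer: {2,3,4}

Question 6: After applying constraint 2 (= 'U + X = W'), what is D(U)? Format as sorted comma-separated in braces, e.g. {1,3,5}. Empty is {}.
Answer: {2,3,4}

Derivation:
Constraint 1 (W != X) on D(W)={2,3,4,5,6} D(X)={2,3,5,6,7}: no change
Constraint 2 (U + X = W) on D(U)={2,3,4,5,6,7} D(X)={2,3,5,6,7} D(W)={2,3,4,5,6}: U {2,3,4,5,6,7}->{2,3,4}; X {2,3,5,6,7}->{2,3}; W {2,3,4,5,6}->{4,5,6}
So after constraint 2: D(U) = {2,3,4}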